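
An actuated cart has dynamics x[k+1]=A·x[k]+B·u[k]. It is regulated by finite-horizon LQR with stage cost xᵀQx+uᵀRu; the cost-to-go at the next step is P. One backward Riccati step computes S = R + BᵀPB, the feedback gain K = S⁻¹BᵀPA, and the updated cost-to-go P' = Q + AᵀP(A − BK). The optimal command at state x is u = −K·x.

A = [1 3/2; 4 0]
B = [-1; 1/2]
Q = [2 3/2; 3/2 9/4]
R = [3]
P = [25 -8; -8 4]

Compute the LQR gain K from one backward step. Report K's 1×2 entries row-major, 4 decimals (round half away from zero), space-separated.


0.2973 -1.1757

BᵀP = [-29.0000 10.0000]
S = R + BᵀPB = [3] + [34.0000] = [37.0000]
BᵀPA = [11.0000 -43.5000]
K = S⁻¹·BᵀPA = [0.2973 -1.1757]
A−BK = [1.2973 0.3243; 3.8514 0.5878]
AᵀP(A−BK) = [21.7297 2.4324; 2.4324 5.1081]
P' = Q + AᵀP(A−BK) = [23.7297 3.9324; 3.9324 7.3581]
tr(P') = 31.0878


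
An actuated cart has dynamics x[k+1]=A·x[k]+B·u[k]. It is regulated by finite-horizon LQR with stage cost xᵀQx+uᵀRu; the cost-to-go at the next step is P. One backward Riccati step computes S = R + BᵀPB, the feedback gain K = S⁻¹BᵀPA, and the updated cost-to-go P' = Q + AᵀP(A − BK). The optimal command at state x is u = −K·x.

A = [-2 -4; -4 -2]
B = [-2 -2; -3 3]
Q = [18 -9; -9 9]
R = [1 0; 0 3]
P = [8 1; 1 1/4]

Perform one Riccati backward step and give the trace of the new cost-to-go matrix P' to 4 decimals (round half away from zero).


31.0487

BᵀP = [-19.0000 -2.7500; -13.0000 -1.2500]
S = R + BᵀPB = [1 0; 0 3] + [46.2500 29.7500; 29.7500 22.2500] = [47.2500 29.7500; 29.7500 25.2500]
BᵀPA = [49.0000 81.5000; 31.0000 54.5000]
K = S⁻¹·BᵀPA = [1.0227 1.4172; 0.0227 0.4886]
A−BK = [0.0909 -0.1883; -1.0000 0.7857]
AᵀP(A−BK) = [1.1818 1.4091; 1.4091 2.8669]
P' = Q + AᵀP(A−BK) = [19.1818 -7.5909; -7.5909 11.8669]
tr(P') = 31.0487


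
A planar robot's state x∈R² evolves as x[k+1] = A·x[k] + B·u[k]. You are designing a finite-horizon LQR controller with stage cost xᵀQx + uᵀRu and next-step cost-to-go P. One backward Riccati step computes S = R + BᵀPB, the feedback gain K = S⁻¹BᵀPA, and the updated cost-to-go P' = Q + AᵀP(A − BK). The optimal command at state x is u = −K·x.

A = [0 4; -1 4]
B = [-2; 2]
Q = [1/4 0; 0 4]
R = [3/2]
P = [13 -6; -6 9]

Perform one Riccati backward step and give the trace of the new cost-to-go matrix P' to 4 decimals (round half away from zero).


BᵀP = [-38.0000 30.0000]
S = R + BᵀPB = [3/2] + [136.0000] = [137.5000]
BᵀPA = [-30.0000 -32.0000]
K = S⁻¹·BᵀPA = [-0.2182 -0.2327]
A−BK = [-0.4364 3.5345; -0.5636 4.4655]
AᵀP(A−BK) = [2.4545 -18.9818; -18.9818 152.5527]
P' = Q + AᵀP(A−BK) = [2.7045 -18.9818; -18.9818 156.5527]
tr(P') = 159.2573

159.2573


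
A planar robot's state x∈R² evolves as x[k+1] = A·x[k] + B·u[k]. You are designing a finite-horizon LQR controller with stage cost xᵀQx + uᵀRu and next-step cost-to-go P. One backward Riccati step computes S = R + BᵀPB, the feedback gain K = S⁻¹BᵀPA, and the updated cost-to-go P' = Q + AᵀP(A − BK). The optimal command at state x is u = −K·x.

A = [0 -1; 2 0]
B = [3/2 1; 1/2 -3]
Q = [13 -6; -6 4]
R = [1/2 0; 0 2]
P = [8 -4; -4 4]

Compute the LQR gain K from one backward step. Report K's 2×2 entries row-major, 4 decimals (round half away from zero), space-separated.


BᵀP = [10.0000 -4.0000; 20.0000 -16.0000]
S = R + BᵀPB = [1/2 0; 0 2] + [13.0000 22.0000; 22.0000 68.0000] = [13.5000 22.0000; 22.0000 70.0000]
BᵀPA = [-8.0000 -10.0000; -32.0000 -20.0000]
K = S⁻¹·BᵀPA = [0.3124 -0.5640; -0.5553 -0.1085]
A−BK = [0.0868 -0.0456; 0.1779 -0.0434]
AᵀP(A−BK) = [0.7289 0.0174; 0.0174 0.1909]
P' = Q + AᵀP(A−BK) = [13.7289 -5.9826; -5.9826 4.1909]
tr(P') = 17.9197

0.3124 -0.5640 -0.5553 -0.1085


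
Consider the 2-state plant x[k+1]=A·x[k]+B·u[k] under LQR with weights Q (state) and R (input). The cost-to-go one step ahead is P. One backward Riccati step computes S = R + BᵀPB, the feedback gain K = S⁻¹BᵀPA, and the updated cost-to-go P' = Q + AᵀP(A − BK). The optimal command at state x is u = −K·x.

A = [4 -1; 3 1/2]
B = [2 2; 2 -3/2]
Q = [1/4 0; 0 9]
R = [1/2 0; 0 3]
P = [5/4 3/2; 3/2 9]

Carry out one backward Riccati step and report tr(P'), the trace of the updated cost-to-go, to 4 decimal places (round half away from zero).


BᵀP = [5.5000 21.0000; 0.2500 -10.5000]
S = R + BᵀPB = [1/2 0; 0 3] + [53.0000 -20.5000; -20.5000 16.2500] = [53.5000 -20.5000; -20.5000 19.2500]
BᵀPA = [85.0000 5.0000; -30.5000 -5.5000]
K = S⁻¹·BᵀPA = [1.6584 -0.0271; 0.1817 -0.3145]
A−BK = [0.3199 -0.3168; -0.0443 0.0823]
AᵀP(A−BK) = [1.5772 -0.2928; -0.2928 0.4054]
P' = Q + AᵀP(A−BK) = [1.8272 -0.2928; -0.2928 9.4054]
tr(P') = 11.2326

11.2326


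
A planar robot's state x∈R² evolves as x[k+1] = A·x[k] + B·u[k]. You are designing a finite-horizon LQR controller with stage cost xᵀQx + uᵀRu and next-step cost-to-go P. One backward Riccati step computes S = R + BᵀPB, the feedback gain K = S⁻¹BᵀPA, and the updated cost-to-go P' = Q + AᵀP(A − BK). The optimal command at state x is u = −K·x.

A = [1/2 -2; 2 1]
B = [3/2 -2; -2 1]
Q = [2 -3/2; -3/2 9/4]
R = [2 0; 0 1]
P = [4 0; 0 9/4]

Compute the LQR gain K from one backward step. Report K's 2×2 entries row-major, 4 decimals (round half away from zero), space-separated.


-0.9512 -0.1463 -0.7894 0.8226

BᵀP = [6.0000 -4.5000; -8.0000 2.2500]
S = R + BᵀPB = [2 0; 0 1] + [18.0000 -16.5000; -16.5000 18.2500] = [20.0000 -16.5000; -16.5000 19.2500]
BᵀPA = [-6.0000 -16.5000; 0.5000 18.2500]
K = S⁻¹·BᵀPA = [-0.9512 -0.1463; -0.7894 0.8226]
A−BK = [0.3481 -0.1353; 0.8869 -0.1153]
AᵀP(A−BK) = [4.6874 -0.7894; -0.7894 0.8226]
P' = Q + AᵀP(A−BK) = [6.6874 -2.2894; -2.2894 3.0726]
tr(P') = 9.7600


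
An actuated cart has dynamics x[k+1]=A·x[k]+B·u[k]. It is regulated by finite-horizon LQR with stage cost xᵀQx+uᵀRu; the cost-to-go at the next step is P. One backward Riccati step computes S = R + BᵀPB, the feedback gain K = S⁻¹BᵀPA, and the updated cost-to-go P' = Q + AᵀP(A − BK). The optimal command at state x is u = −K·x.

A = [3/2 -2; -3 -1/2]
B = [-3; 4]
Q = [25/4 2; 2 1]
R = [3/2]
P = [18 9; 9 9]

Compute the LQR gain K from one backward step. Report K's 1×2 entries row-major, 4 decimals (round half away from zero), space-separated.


-0.5902 0.3443

BᵀP = [-18.0000 9.0000]
S = R + BᵀPB = [3/2] + [90.0000] = [91.5000]
BᵀPA = [-54.0000 31.5000]
K = S⁻¹·BᵀPA = [-0.5902 0.3443]
A−BK = [-0.2705 -0.9672; -0.6393 -1.8770]
AᵀP(A−BK) = [8.6311 25.3402; 25.3402 81.4057]
P' = Q + AᵀP(A−BK) = [14.8811 27.3402; 27.3402 82.4057]
tr(P') = 97.2869


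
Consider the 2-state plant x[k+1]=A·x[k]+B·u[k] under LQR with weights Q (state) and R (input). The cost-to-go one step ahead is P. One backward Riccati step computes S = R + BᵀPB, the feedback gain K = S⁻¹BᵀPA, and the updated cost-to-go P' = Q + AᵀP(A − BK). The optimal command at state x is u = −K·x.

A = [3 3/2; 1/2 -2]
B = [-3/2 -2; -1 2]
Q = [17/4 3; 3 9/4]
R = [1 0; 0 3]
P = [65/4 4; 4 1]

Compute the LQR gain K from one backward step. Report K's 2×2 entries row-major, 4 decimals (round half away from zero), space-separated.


BᵀP = [-28.3750 -7.0000; -24.5000 -6.0000]
S = R + BᵀPB = [1 0; 0 3] + [49.5625 42.7500; 42.7500 37.0000] = [50.5625 42.7500; 42.7500 40.0000]
BᵀPA = [-88.6250 -28.5625; -76.5000 -24.7500]
K = S⁻¹·BᵀPA = [-1.4088 -0.4332; -0.4069 -0.1558]
A−BK = [0.0731 0.5386; -0.0951 -2.1215]
AᵀP(A−BK) = [2.5216 0.8168; 0.8168 0.3341]
P' = Q + AᵀP(A−BK) = [6.7716 3.8168; 3.8168 2.5841]
tr(P') = 9.3556

-1.4088 -0.4332 -0.4069 -0.1558


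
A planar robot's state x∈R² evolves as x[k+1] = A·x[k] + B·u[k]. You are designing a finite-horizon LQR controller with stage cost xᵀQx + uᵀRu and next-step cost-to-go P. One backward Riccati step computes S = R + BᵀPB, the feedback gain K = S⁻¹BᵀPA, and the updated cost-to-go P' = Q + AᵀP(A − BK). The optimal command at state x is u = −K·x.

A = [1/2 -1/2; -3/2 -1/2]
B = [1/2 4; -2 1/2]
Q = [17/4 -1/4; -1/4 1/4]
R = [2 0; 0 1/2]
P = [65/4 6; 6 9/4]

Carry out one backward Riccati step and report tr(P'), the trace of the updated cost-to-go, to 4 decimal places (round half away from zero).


BᵀP = [-3.8750 -1.5000; 68.0000 25.1250]
S = R + BᵀPB = [2 0; 0 1/2] + [1.0625 -16.2500; -16.2500 284.5625] = [3.0625 -16.2500; -16.2500 285.0625]
BᵀPA = [0.3125 2.6875; -3.6875 -46.5625]
K = S⁻¹·BᵀPA = [0.0479 0.0155; -0.0102 -0.1625]
A−BK = [0.5169 0.1420; -1.3991 -0.3877]
AᵀP(A−BK) = [0.0724 0.0211; 0.0211 0.0189]
P' = Q + AᵀP(A−BK) = [4.3224 -0.2289; -0.2289 0.2689]
tr(P') = 4.5913

4.5913


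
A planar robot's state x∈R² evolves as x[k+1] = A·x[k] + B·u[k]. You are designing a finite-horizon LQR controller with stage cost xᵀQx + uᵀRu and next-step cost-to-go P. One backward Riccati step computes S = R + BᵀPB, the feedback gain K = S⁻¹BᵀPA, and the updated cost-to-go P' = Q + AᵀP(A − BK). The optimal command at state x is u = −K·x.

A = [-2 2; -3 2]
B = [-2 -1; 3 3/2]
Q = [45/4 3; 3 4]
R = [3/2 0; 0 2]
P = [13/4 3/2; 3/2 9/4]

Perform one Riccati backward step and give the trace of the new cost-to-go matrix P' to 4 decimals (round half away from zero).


BᵀP = [-2.0000 3.7500; -1.0000 1.8750]
S = R + BᵀPB = [3/2 0; 0 2] + [15.2500 7.6250; 7.6250 3.8125] = [16.7500 7.6250; 7.6250 5.8125]
BᵀPA = [-7.2500 3.5000; -3.6250 1.7500]
K = S⁻¹·BᵀPA = [-0.3697 0.1785; -0.1386 0.0669]
A−BK = [-2.8781 2.4239; -1.6829 1.3641]
AᵀP(A−BK) = [48.0669 -39.9633; -39.9633 33.2582]
P' = Q + AᵀP(A−BK) = [59.3169 -36.9633; -36.9633 37.2582]
tr(P') = 96.5751

96.5751


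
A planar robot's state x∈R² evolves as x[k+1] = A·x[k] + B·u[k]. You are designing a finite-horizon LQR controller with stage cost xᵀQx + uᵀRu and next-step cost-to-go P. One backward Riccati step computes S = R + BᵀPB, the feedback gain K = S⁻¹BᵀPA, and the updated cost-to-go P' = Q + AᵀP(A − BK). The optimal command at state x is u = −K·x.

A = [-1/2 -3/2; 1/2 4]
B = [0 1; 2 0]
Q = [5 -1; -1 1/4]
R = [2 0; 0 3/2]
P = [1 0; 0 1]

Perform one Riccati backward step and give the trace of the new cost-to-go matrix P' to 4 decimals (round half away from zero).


12.1667

BᵀP = [0.0000 2.0000; 1.0000 0.0000]
S = R + BᵀPB = [2 0; 0 3/2] + [4.0000 0.0000; 0.0000 1.0000] = [6.0000 0.0000; 0.0000 2.5000]
BᵀPA = [1.0000 8.0000; -0.5000 -1.5000]
K = S⁻¹·BᵀPA = [0.1667 1.3333; -0.2000 -0.6000]
A−BK = [-0.3000 -0.9000; 0.1667 1.3333]
AᵀP(A−BK) = [0.2333 1.1167; 1.1167 6.6833]
P' = Q + AᵀP(A−BK) = [5.2333 0.1167; 0.1167 6.9333]
tr(P') = 12.1667


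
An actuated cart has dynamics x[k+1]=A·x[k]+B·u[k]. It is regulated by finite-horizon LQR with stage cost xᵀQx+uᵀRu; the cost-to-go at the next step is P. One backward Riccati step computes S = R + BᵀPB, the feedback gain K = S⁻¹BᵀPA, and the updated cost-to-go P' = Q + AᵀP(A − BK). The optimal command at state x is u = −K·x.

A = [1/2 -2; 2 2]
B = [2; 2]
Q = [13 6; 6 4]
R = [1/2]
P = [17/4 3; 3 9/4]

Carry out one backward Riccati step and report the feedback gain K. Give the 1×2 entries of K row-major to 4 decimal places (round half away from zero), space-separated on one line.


0.5594 -0.1584

BᵀP = [14.5000 10.5000]
S = R + BᵀPB = [1/2] + [50.0000] = [50.5000]
BᵀPA = [28.2500 -8.0000]
K = S⁻¹·BᵀPA = [0.5594 -0.1584]
A−BK = [-0.6188 -1.6832; 0.8812 2.3168]
AᵀP(A−BK) = [0.2593 0.2252; 0.2252 0.7327]
P' = Q + AᵀP(A−BK) = [13.2593 6.2252; 6.2252 4.7327]
tr(P') = 17.9920


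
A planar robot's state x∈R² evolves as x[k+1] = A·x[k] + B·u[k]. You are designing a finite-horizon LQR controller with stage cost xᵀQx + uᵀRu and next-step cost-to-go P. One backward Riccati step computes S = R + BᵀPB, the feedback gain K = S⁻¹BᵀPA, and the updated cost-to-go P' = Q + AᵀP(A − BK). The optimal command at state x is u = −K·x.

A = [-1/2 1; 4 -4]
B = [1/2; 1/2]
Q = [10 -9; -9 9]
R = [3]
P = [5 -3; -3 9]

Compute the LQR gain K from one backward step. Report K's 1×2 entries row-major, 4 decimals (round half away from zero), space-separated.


BᵀP = [1.0000 3.0000]
S = R + BᵀPB = [3] + [2.0000] = [5.0000]
BᵀPA = [11.5000 -11.0000]
K = S⁻¹·BᵀPA = [2.3000 -2.2000]
A−BK = [-1.6500 2.1000; 2.8500 -2.9000]
AᵀP(A−BK) = [130.8000 -139.2000; -139.2000 148.8000]
P' = Q + AᵀP(A−BK) = [140.8000 -148.2000; -148.2000 157.8000]
tr(P') = 298.6000

2.3000 -2.2000


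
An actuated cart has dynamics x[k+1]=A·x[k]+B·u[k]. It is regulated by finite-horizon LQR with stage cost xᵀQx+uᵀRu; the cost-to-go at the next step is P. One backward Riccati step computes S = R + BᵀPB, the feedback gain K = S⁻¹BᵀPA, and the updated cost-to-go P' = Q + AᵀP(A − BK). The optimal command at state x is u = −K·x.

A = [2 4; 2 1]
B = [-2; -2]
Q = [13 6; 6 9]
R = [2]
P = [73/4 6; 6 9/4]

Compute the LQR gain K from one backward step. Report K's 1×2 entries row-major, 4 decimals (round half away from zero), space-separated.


-0.9848 -1.5947

BᵀP = [-48.5000 -16.5000]
S = R + BᵀPB = [2] + [130.0000] = [132.0000]
BᵀPA = [-130.0000 -210.5000]
K = S⁻¹·BᵀPA = [-0.9848 -1.5947]
A−BK = [0.0303 0.8106; 0.0303 -2.1894]
AᵀP(A−BK) = [1.9697 3.1894; 3.1894 6.5663]
P' = Q + AᵀP(A−BK) = [14.9697 9.1894; 9.1894 15.5663]
tr(P') = 30.5360


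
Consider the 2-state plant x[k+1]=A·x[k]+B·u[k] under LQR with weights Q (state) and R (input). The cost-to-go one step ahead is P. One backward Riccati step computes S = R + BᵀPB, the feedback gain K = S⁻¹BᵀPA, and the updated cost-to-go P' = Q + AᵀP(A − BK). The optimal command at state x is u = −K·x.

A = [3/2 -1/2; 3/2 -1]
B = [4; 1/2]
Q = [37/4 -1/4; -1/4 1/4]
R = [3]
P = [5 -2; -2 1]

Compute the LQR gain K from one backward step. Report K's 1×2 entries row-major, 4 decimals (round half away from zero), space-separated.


BᵀP = [19.0000 -7.5000]
S = R + BᵀPB = [3] + [72.2500] = [75.2500]
BᵀPA = [17.2500 -2.0000]
K = S⁻¹·BᵀPA = [0.2292 -0.0266]
A−BK = [0.5831 -0.3937; 1.3854 -0.9867]
AᵀP(A−BK) = [0.5457 -0.2915; -0.2915 0.1968]
P' = Q + AᵀP(A−BK) = [9.7957 -0.5415; -0.5415 0.4468]
tr(P') = 10.2425

0.2292 -0.0266


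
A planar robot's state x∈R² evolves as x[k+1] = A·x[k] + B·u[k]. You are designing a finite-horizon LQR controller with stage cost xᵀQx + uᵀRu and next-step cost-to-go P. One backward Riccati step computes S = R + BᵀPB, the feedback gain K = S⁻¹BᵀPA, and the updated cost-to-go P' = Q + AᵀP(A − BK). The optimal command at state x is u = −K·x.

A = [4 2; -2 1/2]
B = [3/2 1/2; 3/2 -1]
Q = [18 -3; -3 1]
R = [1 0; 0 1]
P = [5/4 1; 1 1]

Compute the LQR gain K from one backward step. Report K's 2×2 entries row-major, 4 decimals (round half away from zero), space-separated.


0.7568 0.7838 0.3758 0.0219

BᵀP = [3.3750 3.0000; -0.3750 -0.5000]
S = R + BᵀPB = [1 0; 0 1] + [9.5625 -1.3125; -1.3125 0.3125] = [10.5625 -1.3125; -1.3125 1.3125]
BᵀPA = [7.5000 8.2500; -0.5000 -1.0000]
K = S⁻¹·BᵀPA = [0.7568 0.7838; 0.3758 0.0219]
A−BK = [2.6770 0.8134; -2.7593 -0.6538]
AᵀP(A−BK) = [2.5122 1.1326; 1.1326 0.8057]
P' = Q + AᵀP(A−BK) = [20.5122 -1.8674; -1.8674 1.8057]
tr(P') = 22.3179


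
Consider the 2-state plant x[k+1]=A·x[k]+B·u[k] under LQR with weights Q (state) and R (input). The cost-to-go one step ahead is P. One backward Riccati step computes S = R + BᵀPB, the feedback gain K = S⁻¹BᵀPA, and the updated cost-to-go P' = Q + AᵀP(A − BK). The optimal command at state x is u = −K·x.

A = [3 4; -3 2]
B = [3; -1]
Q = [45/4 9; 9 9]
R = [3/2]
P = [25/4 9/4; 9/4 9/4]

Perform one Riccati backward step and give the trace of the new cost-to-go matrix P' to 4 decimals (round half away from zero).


BᵀP = [16.5000 4.5000]
S = R + BᵀPB = [3/2] + [45.0000] = [46.5000]
BᵀPA = [36.0000 75.0000]
K = S⁻¹·BᵀPA = [0.7742 1.6129]
A−BK = [0.6774 -0.8387; -2.2258 3.6129]
AᵀP(A−BK) = [8.1290 -10.0645; -10.0645 24.0323]
P' = Q + AᵀP(A−BK) = [19.3790 -1.0645; -1.0645 33.0323]
tr(P') = 52.4113

52.4113


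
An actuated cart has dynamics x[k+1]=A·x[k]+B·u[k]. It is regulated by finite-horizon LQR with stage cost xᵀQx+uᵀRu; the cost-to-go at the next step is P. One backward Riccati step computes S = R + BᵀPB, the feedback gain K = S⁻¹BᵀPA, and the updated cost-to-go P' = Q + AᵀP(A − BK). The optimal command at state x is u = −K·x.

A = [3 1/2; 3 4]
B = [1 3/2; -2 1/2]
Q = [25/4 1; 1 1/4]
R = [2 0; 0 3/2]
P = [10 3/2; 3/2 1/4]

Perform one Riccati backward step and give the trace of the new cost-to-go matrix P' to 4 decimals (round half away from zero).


13.7171

BᵀP = [7.0000 1.0000; 15.7500 2.3750]
S = R + BᵀPB = [2 0; 0 3/2] + [5.0000 11.0000; 11.0000 24.8125] = [7.0000 11.0000; 11.0000 26.3125]
BᵀPA = [24.0000 7.5000; 54.3750 17.3750]
K = S⁻¹·BᵀPA = [0.5282 0.0984; 1.8457 0.6192]
A−BK = [-0.2967 -0.5272; 3.1335 3.8872]
AᵀP(A−BK) = [6.2136 2.2196; 2.2196 1.0035]
P' = Q + AᵀP(A−BK) = [12.4636 3.2196; 3.2196 1.2535]
tr(P') = 13.7171


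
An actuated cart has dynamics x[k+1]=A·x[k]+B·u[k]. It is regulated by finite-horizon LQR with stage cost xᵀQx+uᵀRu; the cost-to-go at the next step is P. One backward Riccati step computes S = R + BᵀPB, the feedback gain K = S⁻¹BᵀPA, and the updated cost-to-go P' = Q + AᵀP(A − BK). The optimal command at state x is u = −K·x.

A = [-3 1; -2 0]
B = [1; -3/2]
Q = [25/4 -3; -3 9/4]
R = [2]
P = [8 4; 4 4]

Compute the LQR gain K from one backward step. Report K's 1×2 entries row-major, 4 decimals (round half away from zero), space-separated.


BᵀP = [2.0000 -2.0000]
S = R + BᵀPB = [2] + [5.0000] = [7.0000]
BᵀPA = [-2.0000 2.0000]
K = S⁻¹·BᵀPA = [-0.2857 0.2857]
A−BK = [-2.7143 0.7143; -2.4286 0.4286]
AᵀP(A−BK) = [135.4286 -31.4286; -31.4286 7.4286]
P' = Q + AᵀP(A−BK) = [141.6786 -34.4286; -34.4286 9.6786]
tr(P') = 151.3571

-0.2857 0.2857


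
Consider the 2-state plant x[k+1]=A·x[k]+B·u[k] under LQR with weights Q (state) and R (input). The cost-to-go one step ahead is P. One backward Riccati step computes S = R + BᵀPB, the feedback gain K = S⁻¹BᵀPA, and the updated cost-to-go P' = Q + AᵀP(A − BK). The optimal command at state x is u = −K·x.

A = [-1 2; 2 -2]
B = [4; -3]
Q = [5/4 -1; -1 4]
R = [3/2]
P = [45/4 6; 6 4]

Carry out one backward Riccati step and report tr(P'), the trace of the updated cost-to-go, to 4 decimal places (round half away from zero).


9.1327

BᵀP = [27.0000 12.0000]
S = R + BᵀPB = [3/2] + [72.0000] = [73.5000]
BᵀPA = [-3.0000 30.0000]
K = S⁻¹·BᵀPA = [-0.0408 0.4082]
A−BK = [-0.8367 0.3673; 1.8776 -0.7755]
AᵀP(A−BK) = [3.1276 -1.2755; -1.2755 0.7551]
P' = Q + AᵀP(A−BK) = [4.3776 -2.2755; -2.2755 4.7551]
tr(P') = 9.1327


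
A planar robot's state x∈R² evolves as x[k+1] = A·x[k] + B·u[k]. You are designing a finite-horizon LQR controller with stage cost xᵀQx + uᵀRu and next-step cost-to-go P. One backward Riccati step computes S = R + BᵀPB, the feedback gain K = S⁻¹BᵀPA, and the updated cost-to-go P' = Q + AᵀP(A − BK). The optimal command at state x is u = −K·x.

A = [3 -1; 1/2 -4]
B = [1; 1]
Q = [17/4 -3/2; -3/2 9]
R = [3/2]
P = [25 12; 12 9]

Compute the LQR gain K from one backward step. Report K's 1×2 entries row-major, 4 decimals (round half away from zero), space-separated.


BᵀP = [37.0000 21.0000]
S = R + BᵀPB = [3/2] + [58.0000] = [59.5000]
BᵀPA = [121.5000 -121.0000]
K = S⁻¹·BᵀPA = [2.0420 -2.0336]
A−BK = [0.9580 1.0336; -1.5420 -1.9664]
AᵀP(A−BK) = [15.1450 4.0840; 4.0840 18.9328]
P' = Q + AᵀP(A−BK) = [19.3950 2.5840; 2.5840 27.9328]
tr(P') = 47.3277

2.0420 -2.0336


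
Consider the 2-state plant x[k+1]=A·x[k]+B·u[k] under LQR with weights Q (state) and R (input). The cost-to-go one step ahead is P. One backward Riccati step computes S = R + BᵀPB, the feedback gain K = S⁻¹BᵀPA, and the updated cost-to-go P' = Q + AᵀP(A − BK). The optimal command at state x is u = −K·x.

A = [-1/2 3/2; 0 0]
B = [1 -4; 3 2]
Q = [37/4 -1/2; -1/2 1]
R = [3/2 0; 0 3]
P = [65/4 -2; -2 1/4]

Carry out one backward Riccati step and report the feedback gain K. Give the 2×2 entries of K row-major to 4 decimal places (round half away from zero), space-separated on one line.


-0.0342 0.1025 0.1115 -0.3346

BᵀP = [10.2500 -1.2500; -69.0000 8.5000]
S = R + BᵀPB = [3/2 0; 0 3] + [6.5000 -43.5000; -43.5000 293.0000] = [8.0000 -43.5000; -43.5000 296.0000]
BᵀPA = [-5.1250 15.3750; 34.5000 -103.5000]
K = S⁻¹·BᵀPA = [-0.0342 0.1025; 0.1115 -0.3346]
A−BK = [-0.0197 0.0591; -0.1206 0.3618]
AᵀP(A−BK) = [0.0395 -0.1185; -0.1185 0.3556]
P' = Q + AᵀP(A−BK) = [9.2895 -0.6185; -0.6185 1.3556]
tr(P') = 10.6451


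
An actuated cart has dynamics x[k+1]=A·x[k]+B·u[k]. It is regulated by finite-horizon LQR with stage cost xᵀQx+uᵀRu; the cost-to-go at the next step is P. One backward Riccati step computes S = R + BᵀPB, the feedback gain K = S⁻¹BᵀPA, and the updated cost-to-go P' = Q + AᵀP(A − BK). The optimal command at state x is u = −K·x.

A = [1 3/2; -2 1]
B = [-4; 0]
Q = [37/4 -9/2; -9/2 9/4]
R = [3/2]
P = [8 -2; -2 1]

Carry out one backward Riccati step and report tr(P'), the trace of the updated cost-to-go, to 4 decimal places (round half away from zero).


BᵀP = [-32.0000 8.0000]
S = R + BᵀPB = [3/2] + [128.0000] = [129.5000]
BᵀPA = [-48.0000 -40.0000]
K = S⁻¹·BᵀPA = [-0.3707 -0.3089]
A−BK = [-0.4826 0.2645; -2.0000 1.0000]
AᵀP(A−BK) = [2.2085 -0.8263; -0.8263 0.6448]
P' = Q + AᵀP(A−BK) = [11.4585 -5.3263; -5.3263 2.8948]
tr(P') = 14.3533

14.3533


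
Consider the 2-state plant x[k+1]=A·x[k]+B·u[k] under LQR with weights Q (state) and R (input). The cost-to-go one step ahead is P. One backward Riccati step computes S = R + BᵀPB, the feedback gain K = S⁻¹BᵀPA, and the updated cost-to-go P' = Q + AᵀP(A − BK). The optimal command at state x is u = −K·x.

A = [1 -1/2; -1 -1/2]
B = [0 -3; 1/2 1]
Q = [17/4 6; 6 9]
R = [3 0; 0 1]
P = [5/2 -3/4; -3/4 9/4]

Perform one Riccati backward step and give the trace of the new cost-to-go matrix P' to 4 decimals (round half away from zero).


BᵀP = [-0.3750 1.1250; -8.2500 4.5000]
S = R + BᵀPB = [3 0; 0 1] + [0.5625 2.2500; 2.2500 29.2500] = [3.5625 2.2500; 2.2500 30.2500]
BᵀPA = [-1.5000 -0.3750; -12.7500 1.8750]
K = S⁻¹·BᵀPA = [-0.1625 -0.1515; -0.4094 0.0733]
A−BK = [-0.2282 -0.2802; -0.5094 -0.4975]
AᵀP(A−BK) = [0.7864 0.5817; 0.5817 0.6183]
P' = Q + AᵀP(A−BK) = [5.0364 6.5817; 6.5817 9.6183]
tr(P') = 14.6547

14.6547


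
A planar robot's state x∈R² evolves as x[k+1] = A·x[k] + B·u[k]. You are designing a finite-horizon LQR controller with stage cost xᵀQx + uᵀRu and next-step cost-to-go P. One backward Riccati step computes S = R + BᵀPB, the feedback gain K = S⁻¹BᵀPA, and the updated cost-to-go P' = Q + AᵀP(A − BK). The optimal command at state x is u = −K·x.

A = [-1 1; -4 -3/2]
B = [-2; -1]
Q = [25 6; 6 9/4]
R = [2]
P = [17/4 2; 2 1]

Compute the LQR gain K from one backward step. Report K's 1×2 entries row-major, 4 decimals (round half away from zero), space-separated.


1.0893 -0.1071

BᵀP = [-10.5000 -5.0000]
S = R + BᵀPB = [2] + [26.0000] = [28.0000]
BᵀPA = [30.5000 -3.0000]
K = S⁻¹·BᵀPA = [1.0893 -0.1071]
A−BK = [1.1786 0.7857; -2.9107 -1.6071]
AᵀP(A−BK) = [3.0268 0.0179; 0.0179 0.1786]
P' = Q + AᵀP(A−BK) = [28.0268 6.0179; 6.0179 2.4286]
tr(P') = 30.4554


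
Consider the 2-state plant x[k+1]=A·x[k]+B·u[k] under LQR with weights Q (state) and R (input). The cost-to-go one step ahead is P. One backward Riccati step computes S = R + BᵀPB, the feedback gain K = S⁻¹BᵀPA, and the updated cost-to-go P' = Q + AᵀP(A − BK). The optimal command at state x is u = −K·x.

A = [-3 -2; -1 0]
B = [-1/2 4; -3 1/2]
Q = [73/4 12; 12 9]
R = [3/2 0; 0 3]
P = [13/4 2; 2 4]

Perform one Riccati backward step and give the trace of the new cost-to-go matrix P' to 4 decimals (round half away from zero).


BᵀP = [-7.6250 -13.0000; 14.0000 10.0000]
S = R + BᵀPB = [3/2 0; 0 3] + [42.8125 -37.0000; -37.0000 61.0000] = [44.3125 -37.0000; -37.0000 64.0000]
BᵀPA = [35.8750 15.2500; -52.0000 -28.0000]
K = S⁻¹·BᵀPA = [0.2536 -0.0409; -0.6659 -0.4611]
A−BK = [-0.2096 -0.1759; 0.0937 0.1079]
AᵀP(A−BK) = [1.5261 0.9877; 0.9877 0.7117]
P' = Q + AᵀP(A−BK) = [19.7761 12.9877; 12.9877 9.7117]
tr(P') = 29.4877

29.4877


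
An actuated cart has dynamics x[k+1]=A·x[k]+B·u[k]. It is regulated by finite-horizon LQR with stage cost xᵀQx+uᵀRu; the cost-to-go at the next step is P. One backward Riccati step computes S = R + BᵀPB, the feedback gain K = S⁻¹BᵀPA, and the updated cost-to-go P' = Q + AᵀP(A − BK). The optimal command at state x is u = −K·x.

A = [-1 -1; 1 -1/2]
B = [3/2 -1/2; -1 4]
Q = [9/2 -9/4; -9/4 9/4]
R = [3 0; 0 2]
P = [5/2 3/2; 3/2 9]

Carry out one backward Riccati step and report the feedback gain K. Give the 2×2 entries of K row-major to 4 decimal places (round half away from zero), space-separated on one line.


BᵀP = [2.2500 -6.7500; 4.7500 35.2500]
S = R + BᵀPB = [3 0; 0 2] + [10.1250 -28.1250; -28.1250 138.6250] = [13.1250 -28.1250; -28.1250 140.6250]
BᵀPA = [-9.0000 1.1250; 30.5000 -22.3750]
K = S⁻¹·BᵀPA = [-0.3867 -0.4467; 0.1396 -0.2484]
A−BK = [-0.3502 -0.4542; 0.0551 0.0471]
AᵀP(A−BK) = [0.7636 0.8076; 0.8076 1.1936]
P' = Q + AᵀP(A−BK) = [5.2636 -1.4424; -1.4424 3.4436]
tr(P') = 8.7071

-0.3867 -0.4467 0.1396 -0.2484


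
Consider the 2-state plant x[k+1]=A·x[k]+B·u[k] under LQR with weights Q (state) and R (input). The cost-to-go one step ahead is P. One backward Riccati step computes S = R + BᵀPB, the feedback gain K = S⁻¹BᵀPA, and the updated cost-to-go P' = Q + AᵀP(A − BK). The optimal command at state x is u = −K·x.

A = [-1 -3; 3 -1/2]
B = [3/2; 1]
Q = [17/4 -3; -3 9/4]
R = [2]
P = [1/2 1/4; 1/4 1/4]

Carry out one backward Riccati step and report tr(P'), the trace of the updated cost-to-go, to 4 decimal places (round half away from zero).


10.2169

BᵀP = [1.0000 0.6250]
S = R + BᵀPB = [2] + [2.1250] = [4.1250]
BᵀPA = [0.8750 -3.3125]
K = S⁻¹·BᵀPA = [0.2121 -0.8030]
A−BK = [-1.3182 -1.7955; 2.7879 0.3030]
AᵀP(A−BK) = [1.0644 -0.2973; -0.2973 2.6525]
P' = Q + AᵀP(A−BK) = [5.3144 -3.2973; -3.2973 4.9025]
tr(P') = 10.2169


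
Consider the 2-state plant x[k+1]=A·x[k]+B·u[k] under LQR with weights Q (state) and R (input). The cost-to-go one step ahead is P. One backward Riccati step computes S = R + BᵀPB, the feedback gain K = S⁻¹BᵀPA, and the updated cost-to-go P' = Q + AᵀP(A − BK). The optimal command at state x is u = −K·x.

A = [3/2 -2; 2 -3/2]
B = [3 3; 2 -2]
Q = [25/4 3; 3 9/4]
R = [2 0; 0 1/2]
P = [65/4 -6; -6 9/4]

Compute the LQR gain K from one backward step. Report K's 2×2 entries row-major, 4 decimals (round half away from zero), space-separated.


0.1294 -0.1453 0.1245 -0.2977

BᵀP = [36.7500 -13.5000; 60.7500 -22.5000]
S = R + BᵀPB = [2 0; 0 1/2] + [83.2500 137.2500; 137.2500 227.2500] = [85.2500 137.2500; 137.2500 227.7500]
BᵀPA = [28.1250 -53.2500; 46.1250 -87.7500]
K = S⁻¹·BᵀPA = [0.1294 -0.1453; 0.1245 -0.2977]
A−BK = [0.7382 -0.6709; 1.9903 -1.8049]
AᵀP(A−BK) = [0.1785 -0.1807; -0.1807 0.1996]
P' = Q + AᵀP(A−BK) = [6.4285 2.8193; 2.8193 2.4496]
tr(P') = 8.8782


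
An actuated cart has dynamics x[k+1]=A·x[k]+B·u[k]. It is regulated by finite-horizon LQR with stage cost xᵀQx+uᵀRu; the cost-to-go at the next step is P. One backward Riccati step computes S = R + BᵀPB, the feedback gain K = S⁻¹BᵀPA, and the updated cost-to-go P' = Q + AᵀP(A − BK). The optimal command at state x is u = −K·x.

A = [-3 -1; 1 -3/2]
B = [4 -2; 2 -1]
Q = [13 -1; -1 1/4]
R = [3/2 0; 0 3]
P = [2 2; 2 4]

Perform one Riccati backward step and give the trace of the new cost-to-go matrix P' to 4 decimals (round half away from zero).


BᵀP = [12.0000 16.0000; -6.0000 -8.0000]
S = R + BᵀPB = [3/2 0; 0 3] + [80.0000 -40.0000; -40.0000 20.0000] = [81.5000 -40.0000; -40.0000 23.0000]
BᵀPA = [-20.0000 -36.0000; 10.0000 18.0000]
K = S⁻¹·BᵀPA = [-0.2186 -0.3934; 0.0546 0.0984]
A−BK = [-2.0164 0.7705; 1.4918 -0.6148]
AᵀP(A−BK) = [5.0820 -1.8525; -1.8525 1.0656]
P' = Q + AᵀP(A−BK) = [18.0820 -2.8525; -2.8525 1.3156]
tr(P') = 19.3975

19.3975


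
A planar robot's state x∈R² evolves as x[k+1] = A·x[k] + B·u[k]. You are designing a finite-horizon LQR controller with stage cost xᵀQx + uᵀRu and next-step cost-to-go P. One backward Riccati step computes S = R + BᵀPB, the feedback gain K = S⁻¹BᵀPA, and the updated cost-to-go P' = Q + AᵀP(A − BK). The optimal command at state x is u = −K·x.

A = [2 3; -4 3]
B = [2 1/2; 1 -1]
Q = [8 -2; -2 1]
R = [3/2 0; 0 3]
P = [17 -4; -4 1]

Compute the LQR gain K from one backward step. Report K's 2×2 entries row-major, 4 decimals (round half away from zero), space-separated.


1.4377 1.1886 0.4384 0.1920

BᵀP = [30.0000 -7.0000; 12.5000 -3.0000]
S = R + BᵀPB = [3/2 0; 0 3] + [53.0000 22.0000; 22.0000 9.2500] = [54.5000 22.0000; 22.0000 12.2500]
BᵀPA = [88.0000 69.0000; 37.0000 28.5000]
K = S⁻¹·BᵀPA = [1.4377 1.1886; 0.4384 0.1920]
A−BK = [-1.0946 0.5269; -4.9993 2.0034]
AᵀP(A−BK) = [5.2607 2.3036; 2.3036 2.5180]
P' = Q + AᵀP(A−BK) = [13.2607 0.3036; 0.3036 3.5180]
tr(P') = 16.7788


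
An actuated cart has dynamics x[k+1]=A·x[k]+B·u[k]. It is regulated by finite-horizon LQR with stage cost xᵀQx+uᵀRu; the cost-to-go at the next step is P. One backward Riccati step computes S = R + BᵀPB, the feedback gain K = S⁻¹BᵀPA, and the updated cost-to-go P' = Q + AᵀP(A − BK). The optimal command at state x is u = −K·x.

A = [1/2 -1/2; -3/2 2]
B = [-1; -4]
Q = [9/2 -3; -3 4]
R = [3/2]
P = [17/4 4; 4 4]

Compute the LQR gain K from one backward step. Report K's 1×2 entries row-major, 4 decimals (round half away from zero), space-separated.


BᵀP = [-20.2500 -20.0000]
S = R + BᵀPB = [3/2] + [100.2500] = [101.7500]
BᵀPA = [19.8750 -29.8750]
K = S⁻¹·BᵀPA = [0.1953 -0.2936]
A−BK = [0.6953 -0.7936; -0.7187 0.8256]
AᵀP(A−BK) = [0.1803 -0.2270; -0.2270 0.2908]
P' = Q + AᵀP(A−BK) = [4.6803 -3.2270; -3.2270 4.2908]
tr(P') = 8.9711

0.1953 -0.2936


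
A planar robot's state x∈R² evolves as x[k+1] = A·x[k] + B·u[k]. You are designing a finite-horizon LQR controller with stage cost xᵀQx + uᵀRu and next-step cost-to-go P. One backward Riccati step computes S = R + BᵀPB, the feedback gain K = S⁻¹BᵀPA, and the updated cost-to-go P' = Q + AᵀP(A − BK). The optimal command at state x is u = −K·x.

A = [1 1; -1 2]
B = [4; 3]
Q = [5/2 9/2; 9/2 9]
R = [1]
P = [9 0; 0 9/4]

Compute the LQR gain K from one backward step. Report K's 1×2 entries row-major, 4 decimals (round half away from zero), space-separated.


BᵀP = [36.0000 6.7500]
S = R + BᵀPB = [1] + [164.2500] = [165.2500]
BᵀPA = [29.2500 49.5000]
K = S⁻¹·BᵀPA = [0.1770 0.2995]
A−BK = [0.2920 -0.1982; -1.5310 1.1014]
AᵀP(A−BK) = [6.0726 -4.2617; -4.2617 3.1725]
P' = Q + AᵀP(A−BK) = [8.5726 0.2383; 0.2383 12.1725]
tr(P') = 20.7451

0.1770 0.2995


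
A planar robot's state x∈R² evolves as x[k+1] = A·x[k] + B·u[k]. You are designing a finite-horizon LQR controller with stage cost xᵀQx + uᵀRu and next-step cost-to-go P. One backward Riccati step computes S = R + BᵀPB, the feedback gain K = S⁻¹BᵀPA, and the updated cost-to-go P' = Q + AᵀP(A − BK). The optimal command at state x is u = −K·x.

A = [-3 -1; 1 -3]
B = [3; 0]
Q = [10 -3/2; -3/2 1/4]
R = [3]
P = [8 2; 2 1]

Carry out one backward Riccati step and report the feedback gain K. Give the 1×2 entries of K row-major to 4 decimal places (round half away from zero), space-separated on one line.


BᵀP = [24.0000 6.0000]
S = R + BᵀPB = [3] + [72.0000] = [75.0000]
BᵀPA = [-66.0000 -42.0000]
K = S⁻¹·BᵀPA = [-0.8800 -0.5600]
A−BK = [-0.3600 0.6800; 1.0000 -3.0000]
AᵀP(A−BK) = [2.9200 0.0400; 0.0400 5.4800]
P' = Q + AᵀP(A−BK) = [12.9200 -1.4600; -1.4600 5.7300]
tr(P') = 18.6500

-0.8800 -0.5600


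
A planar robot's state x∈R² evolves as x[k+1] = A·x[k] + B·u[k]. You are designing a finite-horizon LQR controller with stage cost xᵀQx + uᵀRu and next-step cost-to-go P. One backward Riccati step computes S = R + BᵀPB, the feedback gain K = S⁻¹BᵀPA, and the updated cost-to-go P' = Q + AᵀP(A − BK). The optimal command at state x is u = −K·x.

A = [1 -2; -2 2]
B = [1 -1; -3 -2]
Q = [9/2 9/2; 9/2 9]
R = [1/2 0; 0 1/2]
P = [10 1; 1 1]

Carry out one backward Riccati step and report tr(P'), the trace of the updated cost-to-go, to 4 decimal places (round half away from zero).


BᵀP = [7.0000 -2.0000; -12.0000 -3.0000]
S = R + BᵀPB = [1/2 0; 0 1/2] + [13.0000 -3.0000; -3.0000 18.0000] = [13.5000 -3.0000; -3.0000 18.5000]
BᵀPA = [11.0000 -18.0000; -6.0000 18.0000]
K = S⁻¹·BᵀPA = [0.7705 -1.1589; -0.1994 0.7850]
A−BK = [0.0301 -0.0561; -0.0872 0.0935]
AᵀP(A−BK) = [0.3281 -0.5421; -0.5421 1.0093]
P' = Q + AᵀP(A−BK) = [4.8281 3.9579; 3.9579 10.0093]
tr(P') = 14.8375

14.8375


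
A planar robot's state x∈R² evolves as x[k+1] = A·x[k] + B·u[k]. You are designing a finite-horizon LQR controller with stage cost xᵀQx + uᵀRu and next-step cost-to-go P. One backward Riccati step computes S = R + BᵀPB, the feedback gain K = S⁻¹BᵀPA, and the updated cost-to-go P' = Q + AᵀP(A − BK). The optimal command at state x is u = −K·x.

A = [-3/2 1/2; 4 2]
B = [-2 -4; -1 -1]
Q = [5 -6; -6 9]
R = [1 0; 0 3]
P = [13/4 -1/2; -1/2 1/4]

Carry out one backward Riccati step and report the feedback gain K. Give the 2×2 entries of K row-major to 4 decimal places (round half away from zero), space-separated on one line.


0.1870 -0.1483 0.4176 0.0136

BᵀP = [-6.0000 0.7500; -12.5000 1.7500]
S = R + BᵀPB = [1 0; 0 3] + [11.2500 23.2500; 23.2500 48.2500] = [12.2500 23.2500; 23.2500 51.2500]
BᵀPA = [12.0000 -1.5000; 25.7500 -2.7500]
K = S⁻¹·BᵀPA = [0.1870 -0.1483; 0.4176 0.0136]
A−BK = [0.5444 0.2579; 4.6046 1.8653]
AᵀP(A−BK) = [4.3152 1.4914; 1.4914 0.6275]
P' = Q + AᵀP(A−BK) = [9.3152 -4.5086; -4.5086 9.6275]
tr(P') = 18.9427


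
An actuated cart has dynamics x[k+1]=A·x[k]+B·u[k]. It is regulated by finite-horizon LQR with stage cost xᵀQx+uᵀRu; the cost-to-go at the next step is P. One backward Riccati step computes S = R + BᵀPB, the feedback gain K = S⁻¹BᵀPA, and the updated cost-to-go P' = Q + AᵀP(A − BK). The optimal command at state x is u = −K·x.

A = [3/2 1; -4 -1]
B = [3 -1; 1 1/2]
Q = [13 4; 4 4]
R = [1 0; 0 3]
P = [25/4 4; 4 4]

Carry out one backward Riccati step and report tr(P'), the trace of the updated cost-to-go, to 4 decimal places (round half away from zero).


BᵀP = [22.7500 16.0000; -4.2500 -2.0000]
S = R + BᵀPB = [1 0; 0 3] + [84.2500 -14.7500; -14.7500 3.2500] = [85.2500 -14.7500; -14.7500 6.2500]
BᵀPA = [-29.8750 6.7500; 1.6250 -2.2500]
K = S⁻¹·BᵀPA = [-0.5163 0.0285; -0.9584 -0.2926]
A−BK = [2.0904 0.6217; -3.0046 -0.8822]
AᵀP(A−BK) = [16.1967 4.7034; 4.7034 1.3989]
P' = Q + AᵀP(A−BK) = [29.1967 8.7034; 8.7034 5.3989]
tr(P') = 34.5956

34.5956


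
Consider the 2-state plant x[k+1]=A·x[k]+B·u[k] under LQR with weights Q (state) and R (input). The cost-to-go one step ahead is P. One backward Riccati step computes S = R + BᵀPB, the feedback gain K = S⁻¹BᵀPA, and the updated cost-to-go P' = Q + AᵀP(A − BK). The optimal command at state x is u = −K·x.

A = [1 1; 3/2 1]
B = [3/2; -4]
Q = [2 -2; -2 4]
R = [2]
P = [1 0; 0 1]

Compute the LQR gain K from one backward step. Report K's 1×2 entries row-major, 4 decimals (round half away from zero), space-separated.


BᵀP = [1.5000 -4.0000]
S = R + BᵀPB = [2] + [18.2500] = [20.2500]
BᵀPA = [-4.5000 -2.5000]
K = S⁻¹·BᵀPA = [-0.2222 -0.1235]
A−BK = [1.3333 1.1852; 0.6111 0.5062]
AᵀP(A−BK) = [2.2500 1.9444; 1.9444 1.6914]
P' = Q + AᵀP(A−BK) = [4.2500 -0.0556; -0.0556 5.6914]
tr(P') = 9.9414

-0.2222 -0.1235


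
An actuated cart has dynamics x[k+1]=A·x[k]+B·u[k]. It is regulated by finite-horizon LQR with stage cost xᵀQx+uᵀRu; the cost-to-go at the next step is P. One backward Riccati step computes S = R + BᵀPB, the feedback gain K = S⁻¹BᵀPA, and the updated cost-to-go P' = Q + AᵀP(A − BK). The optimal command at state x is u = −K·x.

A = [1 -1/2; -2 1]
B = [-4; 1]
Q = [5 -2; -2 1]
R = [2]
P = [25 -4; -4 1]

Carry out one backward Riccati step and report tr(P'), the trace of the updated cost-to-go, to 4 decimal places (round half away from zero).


BᵀP = [-104.0000 17.0000]
S = R + BᵀPB = [2] + [433.0000] = [435.0000]
BᵀPA = [-138.0000 69.0000]
K = S⁻¹·BᵀPA = [-0.3172 0.1586]
A−BK = [-0.2690 0.1345; -1.6828 0.8414]
AᵀP(A−BK) = [1.2207 -0.6103; -0.6103 0.3052]
P' = Q + AᵀP(A−BK) = [6.2207 -2.6103; -2.6103 1.3052]
tr(P') = 7.5259

7.5259


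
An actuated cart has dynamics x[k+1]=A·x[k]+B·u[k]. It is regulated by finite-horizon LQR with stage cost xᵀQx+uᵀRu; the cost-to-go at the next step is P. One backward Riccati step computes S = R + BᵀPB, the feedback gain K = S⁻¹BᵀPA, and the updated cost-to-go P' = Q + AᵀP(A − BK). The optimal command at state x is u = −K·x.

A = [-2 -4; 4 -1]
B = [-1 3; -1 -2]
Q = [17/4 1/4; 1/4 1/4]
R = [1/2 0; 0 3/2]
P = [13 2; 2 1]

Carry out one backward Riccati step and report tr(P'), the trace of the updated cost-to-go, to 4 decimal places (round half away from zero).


9.9299

BᵀP = [-15.0000 -3.0000; 35.0000 4.0000]
S = R + BᵀPB = [1/2 0; 0 3/2] + [18.0000 -39.0000; -39.0000 97.0000] = [18.5000 -39.0000; -39.0000 98.5000]
BᵀPA = [18.0000 63.0000; -54.0000 -144.0000]
K = S⁻¹·BᵀPA = [-1.1054 1.9568; -0.9859 -0.6871]
A−BK = [-0.1477 0.0183; 0.9228 -0.4174]
AᵀP(A−BK) = [2.6589 -0.3286; -0.3286 2.7710]
P' = Q + AᵀP(A−BK) = [6.9089 -0.0786; -0.0786 3.0210]
tr(P') = 9.9299


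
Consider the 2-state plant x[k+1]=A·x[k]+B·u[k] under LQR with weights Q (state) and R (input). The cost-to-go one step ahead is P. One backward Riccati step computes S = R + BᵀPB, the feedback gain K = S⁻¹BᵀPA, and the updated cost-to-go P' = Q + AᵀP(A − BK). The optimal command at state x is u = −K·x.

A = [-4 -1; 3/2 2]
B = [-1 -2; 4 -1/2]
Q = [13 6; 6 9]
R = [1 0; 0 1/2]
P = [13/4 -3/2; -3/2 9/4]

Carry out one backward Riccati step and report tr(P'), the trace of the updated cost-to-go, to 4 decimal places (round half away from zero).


BᵀP = [-9.2500 10.5000; -5.7500 1.8750]
S = R + BᵀPB = [1 0; 0 1/2] + [51.2500 13.2500; 13.2500 10.5625] = [52.2500 13.2500; 13.2500 11.0625]
BᵀPA = [52.7500 30.2500; 25.8125 9.5000]
K = S⁻¹·BᵀPA = [0.6001 0.5187; 1.6145 0.2375]
A−BK = [-0.1708 -0.0064; -0.0933 0.0438]
AᵀP(A−BK) = [1.7301 0.5077; 0.5077 0.3026]
P' = Q + AᵀP(A−BK) = [14.7301 6.5077; 6.5077 9.3026]
tr(P') = 24.0327

24.0327


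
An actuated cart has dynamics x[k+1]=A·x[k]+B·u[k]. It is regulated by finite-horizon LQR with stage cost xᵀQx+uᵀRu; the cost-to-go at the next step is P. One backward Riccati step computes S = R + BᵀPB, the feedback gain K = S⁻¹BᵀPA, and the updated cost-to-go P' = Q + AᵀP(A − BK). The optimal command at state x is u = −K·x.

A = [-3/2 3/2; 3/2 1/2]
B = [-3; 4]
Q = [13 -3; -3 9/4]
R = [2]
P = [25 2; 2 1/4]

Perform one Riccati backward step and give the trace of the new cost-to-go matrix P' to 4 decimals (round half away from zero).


17.1400

BᵀP = [-67.0000 -5.0000]
S = R + BᵀPB = [2] + [181.0000] = [183.0000]
BᵀPA = [93.0000 -103.0000]
K = S⁻¹·BᵀPA = [0.5082 -0.5628]
A−BK = [0.0246 -0.1885; -0.5328 2.7514]
AᵀP(A−BK) = [0.5502 -0.7182; -0.7182 1.3398]
P' = Q + AᵀP(A−BK) = [13.5502 -3.7182; -3.7182 3.5898]
tr(P') = 17.1400


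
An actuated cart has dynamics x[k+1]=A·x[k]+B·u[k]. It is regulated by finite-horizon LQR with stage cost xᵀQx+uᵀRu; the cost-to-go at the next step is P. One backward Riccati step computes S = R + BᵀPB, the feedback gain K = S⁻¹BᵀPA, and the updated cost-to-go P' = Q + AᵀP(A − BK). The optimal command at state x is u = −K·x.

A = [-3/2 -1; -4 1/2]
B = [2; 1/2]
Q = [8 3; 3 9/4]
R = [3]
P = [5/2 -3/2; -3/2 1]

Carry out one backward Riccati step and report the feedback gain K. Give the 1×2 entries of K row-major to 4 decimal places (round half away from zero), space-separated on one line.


0.3537 -0.5366

BᵀP = [4.2500 -2.5000]
S = R + BᵀPB = [3] + [7.2500] = [10.2500]
BᵀPA = [3.6250 -5.5000]
K = S⁻¹·BᵀPA = [0.3537 -0.5366]
A−BK = [-2.2073 0.0732; -4.1768 0.7683]
AᵀP(A−BK) = [2.3430 -1.1799; -1.1799 1.2988]
P' = Q + AᵀP(A−BK) = [10.3430 1.8201; 1.8201 3.5488]
tr(P') = 13.8918
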